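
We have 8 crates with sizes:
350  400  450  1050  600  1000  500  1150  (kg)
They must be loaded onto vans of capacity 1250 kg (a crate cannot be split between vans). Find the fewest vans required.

5

Total = 1150 + 1050 + 1000 + 600 + 500 + 450 + 400 + 350 = 5500 kg.
Lower bound: ⌈5500/1250⌉ = 5 vans.
A packing using 5 vans:
  van 1: 1150 = 1150
  van 2: 1050 = 1050
  van 3: 1000 = 1000
  van 4: 600 + 500 = 1100
  van 5: 450 + 400 + 350 = 1200
This matches the lower bound, so 5 is optimal.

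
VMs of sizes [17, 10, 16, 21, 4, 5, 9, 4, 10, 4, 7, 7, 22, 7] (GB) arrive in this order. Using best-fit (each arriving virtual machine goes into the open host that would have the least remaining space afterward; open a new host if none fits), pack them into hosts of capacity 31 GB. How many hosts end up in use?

  17 → host 1 (new)  [load 17/31]
  10 → host 1  [load 27/31]
  16 → host 2 (new)  [load 16/31]
  21 → host 3 (new)  [load 21/31]
  4 → host 1  [load 31/31]
  5 → host 3  [load 26/31]
  9 → host 2  [load 25/31]
  4 → host 3  [load 30/31]
  10 → host 4 (new)  [load 10/31]
  4 → host 2  [load 29/31]
  7 → host 4  [load 17/31]
  7 → host 4  [load 24/31]
  22 → host 5 (new)  [load 22/31]
  7 → host 4  [load 31/31]
5 hosts opened.

5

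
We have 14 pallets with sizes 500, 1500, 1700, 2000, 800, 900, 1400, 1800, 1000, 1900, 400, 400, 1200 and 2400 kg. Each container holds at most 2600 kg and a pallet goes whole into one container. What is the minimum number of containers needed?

Total = 2400 + 2000 + 1900 + 1800 + 1700 + 1500 + 1400 + 1200 + 1000 + 900 + 800 + 500 + 400 + 400 = 17900 kg.
Lower bound: ⌈17900/2600⌉ = 7 containers.
A packing using 8 containers:
  container 1: 2400 = 2400
  container 2: 2000 + 500 = 2500
  container 3: 1900 + 400 = 2300
  container 4: 1800 + 800 = 2600
  container 5: 1700 + 900 = 2600
  container 6: 1500 + 1000 = 2500
  container 7: 1400 + 1200 = 2600
  container 8: 400 = 400
No arrangement into 7 containers stays within capacity, so 8 is optimal.

8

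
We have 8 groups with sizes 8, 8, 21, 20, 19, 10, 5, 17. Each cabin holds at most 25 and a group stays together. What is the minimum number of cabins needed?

Total = 21 + 20 + 19 + 17 + 10 + 8 + 8 + 5 = 108.
Lower bound: ⌈108/25⌉ = 5 cabins.
A packing using 5 cabins:
  cabin 1: 21 = 21
  cabin 2: 20 + 5 = 25
  cabin 3: 19 = 19
  cabin 4: 17 + 8 = 25
  cabin 5: 10 + 8 = 18
This matches the lower bound, so 5 is optimal.

5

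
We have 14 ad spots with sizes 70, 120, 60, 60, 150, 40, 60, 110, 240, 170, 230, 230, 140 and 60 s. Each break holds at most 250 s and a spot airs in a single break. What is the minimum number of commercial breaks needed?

8

Total = 240 + 230 + 230 + 170 + 150 + 140 + 120 + 110 + 70 + 60 + 60 + 60 + 60 + 40 = 1740 s.
Lower bound: ⌈1740/250⌉ = 7 commercial breaks.
A packing using 8 commercial breaks:
  break 1: 240 = 240
  break 2: 230 = 230
  break 3: 230 = 230
  break 4: 170 + 70 = 240
  break 5: 150 + 60 + 40 = 250
  break 6: 140 + 110 = 250
  break 7: 120 + 60 + 60 = 240
  break 8: 60 = 60
No arrangement into 7 commercial breaks stays within capacity, so 8 is optimal.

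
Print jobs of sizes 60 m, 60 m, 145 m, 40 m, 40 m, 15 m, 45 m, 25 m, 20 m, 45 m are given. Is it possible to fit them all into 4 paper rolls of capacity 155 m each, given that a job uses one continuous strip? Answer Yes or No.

A valid assignment using 4 paper rolls:
  roll 1: 145 = 145
  roll 2: 60 + 60 + 25 = 145
  roll 3: 45 + 45 + 40 + 20 = 150
  roll 4: 40 + 15 = 55
Every load is within 155 m, so 4 paper rolls suffice.

Yes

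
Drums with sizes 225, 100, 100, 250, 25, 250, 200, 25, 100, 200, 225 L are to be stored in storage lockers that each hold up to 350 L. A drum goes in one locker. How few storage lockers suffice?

Total = 250 + 250 + 225 + 225 + 200 + 200 + 100 + 100 + 100 + 25 + 25 = 1700 L.
Lower bound: ⌈1700/350⌉ = 5 storage lockers.
Also, 6 drums each exceed 175 L, and no two of those can share a locker, so at least 6 storage lockers are needed.
A packing using 6 storage lockers:
  locker 1: 250 + 100 = 350
  locker 2: 250 + 100 = 350
  locker 3: 225 + 100 + 25 = 350
  locker 4: 225 + 25 = 250
  locker 5: 200 = 200
  locker 6: 200 = 200
This matches the lower bound, so 6 is optimal.

6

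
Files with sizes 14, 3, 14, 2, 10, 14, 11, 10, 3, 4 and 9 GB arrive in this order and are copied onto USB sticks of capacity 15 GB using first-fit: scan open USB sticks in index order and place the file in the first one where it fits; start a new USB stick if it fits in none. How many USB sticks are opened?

  14 → USB stick 1 (new)  [load 14/15]
  3 → USB stick 2 (new)  [load 3/15]
  14 → USB stick 3 (new)  [load 14/15]
  2 → USB stick 2  [load 5/15]
  10 → USB stick 2  [load 15/15]
  14 → USB stick 4 (new)  [load 14/15]
  11 → USB stick 5 (new)  [load 11/15]
  10 → USB stick 6 (new)  [load 10/15]
  3 → USB stick 5  [load 14/15]
  4 → USB stick 6  [load 14/15]
  9 → USB stick 7 (new)  [load 9/15]
7 USB sticks opened.

7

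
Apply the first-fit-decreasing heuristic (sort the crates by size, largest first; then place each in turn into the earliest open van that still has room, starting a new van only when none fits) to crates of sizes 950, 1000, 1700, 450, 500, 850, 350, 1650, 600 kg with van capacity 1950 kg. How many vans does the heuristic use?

Sorted descending: 1700, 1650, 1000, 950, 850, 600, 500, 450, 350.
  1700 → van 1 (new)  [load 1700/1950]
  1650 → van 2 (new)  [load 1650/1950]
  1000 → van 3 (new)  [load 1000/1950]
  950 → van 3  [load 1950/1950]
  850 → van 4 (new)  [load 850/1950]
  600 → van 4  [load 1450/1950]
  500 → van 4  [load 1950/1950]
  450 → van 5 (new)  [load 450/1950]
  350 → van 5  [load 800/1950]
5 vans opened.

5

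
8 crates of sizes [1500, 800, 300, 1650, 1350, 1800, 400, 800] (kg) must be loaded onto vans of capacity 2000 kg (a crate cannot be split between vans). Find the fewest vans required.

5

Total = 1800 + 1650 + 1500 + 1350 + 800 + 800 + 400 + 300 = 8600 kg.
Lower bound: ⌈8600/2000⌉ = 5 vans.
A packing using 5 vans:
  van 1: 1800 = 1800
  van 2: 1650 + 300 = 1950
  van 3: 1500 + 400 = 1900
  van 4: 1350 = 1350
  van 5: 800 + 800 = 1600
This matches the lower bound, so 5 is optimal.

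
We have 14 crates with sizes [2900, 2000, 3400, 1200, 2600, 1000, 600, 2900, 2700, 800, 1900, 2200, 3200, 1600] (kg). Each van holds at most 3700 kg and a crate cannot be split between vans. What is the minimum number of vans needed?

9

Total = 3400 + 3200 + 2900 + 2900 + 2700 + 2600 + 2200 + 2000 + 1900 + 1600 + 1200 + 1000 + 800 + 600 = 29000 kg.
Lower bound: ⌈29000/3700⌉ = 8 vans.
Also, 9 crates each exceed 1850 kg, and no two of those can share a van, so at least 9 vans are needed.
A packing using 9 vans:
  van 1: 3400 = 3400
  van 2: 3200 = 3200
  van 3: 2900 + 800 = 3700
  van 4: 2900 + 600 = 3500
  van 5: 2700 + 1000 = 3700
  van 6: 2600 = 2600
  van 7: 2200 + 1200 = 3400
  van 8: 2000 + 1600 = 3600
  van 9: 1900 = 1900
This matches the lower bound, so 9 is optimal.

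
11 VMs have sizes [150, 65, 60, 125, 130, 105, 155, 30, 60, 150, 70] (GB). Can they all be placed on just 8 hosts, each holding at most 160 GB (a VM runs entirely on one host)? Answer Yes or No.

Yes

A valid assignment using 8 hosts:
  host 1: 155 = 155
  host 2: 150 = 150
  host 3: 150 = 150
  host 4: 130 + 30 = 160
  host 5: 125 = 125
  host 6: 105 = 105
  host 7: 70 + 65 = 135
  host 8: 60 + 60 = 120
Every load is within 160 GB, so 8 hosts suffice.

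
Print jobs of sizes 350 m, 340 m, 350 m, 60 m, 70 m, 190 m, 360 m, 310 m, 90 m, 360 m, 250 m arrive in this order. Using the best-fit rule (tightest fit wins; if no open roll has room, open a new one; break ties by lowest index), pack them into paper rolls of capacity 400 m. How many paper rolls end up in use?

  350 → roll 1 (new)  [load 350/400]
  340 → roll 2 (new)  [load 340/400]
  350 → roll 3 (new)  [load 350/400]
  60 → roll 2  [load 400/400]
  70 → roll 4 (new)  [load 70/400]
  190 → roll 4  [load 260/400]
  360 → roll 5 (new)  [load 360/400]
  310 → roll 6 (new)  [load 310/400]
  90 → roll 6  [load 400/400]
  360 → roll 7 (new)  [load 360/400]
  250 → roll 8 (new)  [load 250/400]
8 paper rolls opened.

8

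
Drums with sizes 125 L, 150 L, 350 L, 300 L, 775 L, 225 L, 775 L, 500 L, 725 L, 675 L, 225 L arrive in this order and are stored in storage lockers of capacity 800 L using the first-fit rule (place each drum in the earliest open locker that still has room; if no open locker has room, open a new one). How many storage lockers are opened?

7

  125 → locker 1 (new)  [load 125/800]
  150 → locker 1  [load 275/800]
  350 → locker 1  [load 625/800]
  300 → locker 2 (new)  [load 300/800]
  775 → locker 3 (new)  [load 775/800]
  225 → locker 2  [load 525/800]
  775 → locker 4 (new)  [load 775/800]
  500 → locker 5 (new)  [load 500/800]
  725 → locker 6 (new)  [load 725/800]
  675 → locker 7 (new)  [load 675/800]
  225 → locker 2  [load 750/800]
7 storage lockers opened.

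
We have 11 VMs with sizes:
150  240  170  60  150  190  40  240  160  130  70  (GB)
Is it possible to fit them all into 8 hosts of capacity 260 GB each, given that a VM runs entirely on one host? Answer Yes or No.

A valid assignment using 8 hosts:
  host 1: 240 = 240
  host 2: 240 = 240
  host 3: 190 + 70 = 260
  host 4: 170 + 60 = 230
  host 5: 160 + 40 = 200
  host 6: 150 = 150
  host 7: 150 = 150
  host 8: 130 = 130
Every load is within 260 GB, so 8 hosts suffice.

Yes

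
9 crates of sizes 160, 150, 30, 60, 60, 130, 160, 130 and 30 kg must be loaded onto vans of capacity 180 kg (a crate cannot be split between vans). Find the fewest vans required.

Total = 160 + 160 + 150 + 130 + 130 + 60 + 60 + 30 + 30 = 910 kg.
Lower bound: ⌈910/180⌉ = 6 vans.
A packing using 6 vans:
  van 1: 160 = 160
  van 2: 160 = 160
  van 3: 150 + 30 = 180
  van 4: 130 + 30 = 160
  van 5: 130 = 130
  van 6: 60 + 60 = 120
This matches the lower bound, so 6 is optimal.

6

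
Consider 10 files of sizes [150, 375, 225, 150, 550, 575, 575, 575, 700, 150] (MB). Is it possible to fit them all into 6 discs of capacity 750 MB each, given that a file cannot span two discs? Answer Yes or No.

A valid assignment using 6 discs:
  disc 1: 700 = 700
  disc 2: 575 + 150 = 725
  disc 3: 575 + 150 = 725
  disc 4: 575 + 150 = 725
  disc 5: 550 = 550
  disc 6: 375 + 225 = 600
Every load is within 750 MB, so 6 discs suffice.

Yes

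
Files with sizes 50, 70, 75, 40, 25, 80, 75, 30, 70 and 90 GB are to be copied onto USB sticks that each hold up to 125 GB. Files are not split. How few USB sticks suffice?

6

Total = 90 + 80 + 75 + 75 + 70 + 70 + 50 + 40 + 30 + 25 = 605 GB.
Lower bound: ⌈605/125⌉ = 5 USB sticks.
Also, 6 files each exceed 125/2 GB, and no two of those can share a USB stick, so at least 6 USB sticks are needed.
A packing using 6 USB sticks:
  USB stick 1: 90 + 30 = 120
  USB stick 2: 80 + 40 = 120
  USB stick 3: 75 + 50 = 125
  USB stick 4: 75 + 25 = 100
  USB stick 5: 70 = 70
  USB stick 6: 70 = 70
This matches the lower bound, so 6 is optimal.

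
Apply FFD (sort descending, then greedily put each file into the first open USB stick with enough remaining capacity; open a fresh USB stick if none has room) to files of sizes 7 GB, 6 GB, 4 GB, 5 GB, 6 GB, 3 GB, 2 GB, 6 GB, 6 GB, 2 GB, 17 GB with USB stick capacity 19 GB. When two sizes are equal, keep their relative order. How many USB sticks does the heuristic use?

Sorted descending: 17, 7, 6, 6, 6, 6, 5, 4, 3, 2, 2.
  17 → USB stick 1 (new)  [load 17/19]
  7 → USB stick 2 (new)  [load 7/19]
  6 → USB stick 2  [load 13/19]
  6 → USB stick 2  [load 19/19]
  6 → USB stick 3 (new)  [load 6/19]
  6 → USB stick 3  [load 12/19]
  5 → USB stick 3  [load 17/19]
  4 → USB stick 4 (new)  [load 4/19]
  3 → USB stick 4  [load 7/19]
  2 → USB stick 1  [load 19/19]
  2 → USB stick 3  [load 19/19]
4 USB sticks opened.

4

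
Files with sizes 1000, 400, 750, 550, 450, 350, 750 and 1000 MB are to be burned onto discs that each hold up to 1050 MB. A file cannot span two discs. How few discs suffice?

6

Total = 1000 + 1000 + 750 + 750 + 550 + 450 + 400 + 350 = 5250 MB.
Lower bound: ⌈5250/1050⌉ = 5 discs.
A packing using 6 discs:
  disc 1: 1000 = 1000
  disc 2: 1000 = 1000
  disc 3: 750 = 750
  disc 4: 750 = 750
  disc 5: 550 + 450 = 1000
  disc 6: 400 + 350 = 750
No arrangement into 5 discs stays within capacity, so 6 is optimal.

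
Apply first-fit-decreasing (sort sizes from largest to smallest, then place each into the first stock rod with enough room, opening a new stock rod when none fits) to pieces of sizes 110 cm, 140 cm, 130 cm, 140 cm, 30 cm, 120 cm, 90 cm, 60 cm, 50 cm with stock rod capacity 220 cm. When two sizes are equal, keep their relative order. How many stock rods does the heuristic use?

5

Sorted descending: 140, 140, 130, 120, 110, 90, 60, 50, 30.
  140 → stock rod 1 (new)  [load 140/220]
  140 → stock rod 2 (new)  [load 140/220]
  130 → stock rod 3 (new)  [load 130/220]
  120 → stock rod 4 (new)  [load 120/220]
  110 → stock rod 5 (new)  [load 110/220]
  90 → stock rod 3  [load 220/220]
  60 → stock rod 1  [load 200/220]
  50 → stock rod 2  [load 190/220]
  30 → stock rod 2  [load 220/220]
5 stock rods opened.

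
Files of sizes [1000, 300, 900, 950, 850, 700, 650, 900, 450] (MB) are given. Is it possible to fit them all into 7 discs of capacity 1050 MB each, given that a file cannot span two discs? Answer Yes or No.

Total = 6700 MB; ⌈6700/1050⌉ = 7.
The bound of 7 does not rule out 7, but exhaustive search shows no assignment into 7 discs of capacity 1050 MB exists — the minimum is 8.

No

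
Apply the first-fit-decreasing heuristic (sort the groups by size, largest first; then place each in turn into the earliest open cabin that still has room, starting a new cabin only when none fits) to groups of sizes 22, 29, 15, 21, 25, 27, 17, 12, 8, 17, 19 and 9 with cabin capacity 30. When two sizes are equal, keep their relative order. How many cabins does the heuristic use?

Sorted descending: 29, 27, 25, 22, 21, 19, 17, 17, 15, 12, 9, 8.
  29 → cabin 1 (new)  [load 29/30]
  27 → cabin 2 (new)  [load 27/30]
  25 → cabin 3 (new)  [load 25/30]
  22 → cabin 4 (new)  [load 22/30]
  21 → cabin 5 (new)  [load 21/30]
  19 → cabin 6 (new)  [load 19/30]
  17 → cabin 7 (new)  [load 17/30]
  17 → cabin 8 (new)  [load 17/30]
  15 → cabin 9 (new)  [load 15/30]
  12 → cabin 7  [load 29/30]
  9 → cabin 5  [load 30/30]
  8 → cabin 4  [load 30/30]
9 cabins opened.

9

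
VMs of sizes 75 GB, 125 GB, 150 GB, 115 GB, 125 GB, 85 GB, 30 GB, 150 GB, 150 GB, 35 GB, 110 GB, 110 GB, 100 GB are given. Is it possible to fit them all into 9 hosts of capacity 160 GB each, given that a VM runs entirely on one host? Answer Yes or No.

Total = 1360 GB; ⌈1360/160⌉ = 9.
10 VMs each exceed half the capacity and cannot share a host, forcing at least 10 hosts.
At least 10 hosts are required, but only 9 are allowed.

No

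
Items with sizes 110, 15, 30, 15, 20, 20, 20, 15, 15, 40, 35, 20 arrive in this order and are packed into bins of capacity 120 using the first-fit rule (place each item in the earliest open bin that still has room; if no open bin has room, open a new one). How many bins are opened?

4

  110 → bin 1 (new)  [load 110/120]
  15 → bin 2 (new)  [load 15/120]
  30 → bin 2  [load 45/120]
  15 → bin 2  [load 60/120]
  20 → bin 2  [load 80/120]
  20 → bin 2  [load 100/120]
  20 → bin 2  [load 120/120]
  15 → bin 3 (new)  [load 15/120]
  15 → bin 3  [load 30/120]
  40 → bin 3  [load 70/120]
  35 → bin 3  [load 105/120]
  20 → bin 4 (new)  [load 20/120]
4 bins opened.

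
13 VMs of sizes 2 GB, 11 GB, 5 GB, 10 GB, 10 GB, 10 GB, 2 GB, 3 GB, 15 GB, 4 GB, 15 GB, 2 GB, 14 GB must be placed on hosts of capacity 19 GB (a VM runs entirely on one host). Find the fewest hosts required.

7

Total = 15 + 15 + 14 + 11 + 10 + 10 + 10 + 5 + 4 + 3 + 2 + 2 + 2 = 103 GB.
Lower bound: ⌈103/19⌉ = 6 hosts.
Also, 7 VMs each exceed 19/2 GB, and no two of those can share a host, so at least 7 hosts are needed.
A packing using 7 hosts:
  host 1: 15 + 4 = 19
  host 2: 15 + 3 = 18
  host 3: 14 + 5 = 19
  host 4: 11 + 2 + 2 + 2 = 17
  host 5: 10 = 10
  host 6: 10 = 10
  host 7: 10 = 10
This matches the lower bound, so 7 is optimal.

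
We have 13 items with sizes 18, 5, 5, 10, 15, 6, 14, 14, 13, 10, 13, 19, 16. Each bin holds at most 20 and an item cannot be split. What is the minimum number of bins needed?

9

Total = 19 + 18 + 16 + 15 + 14 + 14 + 13 + 13 + 10 + 10 + 6 + 5 + 5 = 158.
Lower bound: ⌈158/20⌉ = 8 bins.
A packing using 9 bins:
  bin 1: 19 = 19
  bin 2: 18 = 18
  bin 3: 16 = 16
  bin 4: 15 + 5 = 20
  bin 5: 14 + 6 = 20
  bin 6: 14 + 5 = 19
  bin 7: 13 = 13
  bin 8: 13 = 13
  bin 9: 10 + 10 = 20
No arrangement into 8 bins stays within capacity, so 9 is optimal.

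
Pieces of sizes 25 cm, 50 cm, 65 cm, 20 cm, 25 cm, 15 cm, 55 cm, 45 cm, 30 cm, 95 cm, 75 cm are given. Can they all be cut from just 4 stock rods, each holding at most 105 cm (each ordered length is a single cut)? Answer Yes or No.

No

Total = 500 cm; ⌈500/105⌉ = 5.
At least 5 stock rods are required, but only 4 are allowed.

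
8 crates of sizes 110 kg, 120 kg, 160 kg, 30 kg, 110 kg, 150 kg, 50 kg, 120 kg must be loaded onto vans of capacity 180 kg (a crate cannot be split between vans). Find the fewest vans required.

6

Total = 160 + 150 + 120 + 120 + 110 + 110 + 50 + 30 = 850 kg.
Lower bound: ⌈850/180⌉ = 5 vans.
Also, 6 crates each exceed 90 kg, and no two of those can share a van, so at least 6 vans are needed.
A packing using 6 vans:
  van 1: 160 = 160
  van 2: 150 + 30 = 180
  van 3: 120 + 50 = 170
  van 4: 120 = 120
  van 5: 110 = 110
  van 6: 110 = 110
This matches the lower bound, so 6 is optimal.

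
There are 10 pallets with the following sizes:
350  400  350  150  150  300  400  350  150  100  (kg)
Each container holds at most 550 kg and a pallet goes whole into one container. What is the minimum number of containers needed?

6

Total = 400 + 400 + 350 + 350 + 350 + 300 + 150 + 150 + 150 + 100 = 2700 kg.
Lower bound: ⌈2700/550⌉ = 5 containers.
Also, 6 pallets each exceed 275 kg, and no two of those can share a container, so at least 6 containers are needed.
A packing using 6 containers:
  container 1: 400 + 150 = 550
  container 2: 400 + 150 = 550
  container 3: 350 + 150 = 500
  container 4: 350 + 100 = 450
  container 5: 350 = 350
  container 6: 300 = 300
This matches the lower bound, so 6 is optimal.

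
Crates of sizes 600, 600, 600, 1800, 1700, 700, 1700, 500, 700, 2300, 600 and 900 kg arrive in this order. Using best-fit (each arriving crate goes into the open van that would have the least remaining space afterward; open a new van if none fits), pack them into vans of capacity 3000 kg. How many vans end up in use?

  600 → van 1 (new)  [load 600/3000]
  600 → van 1  [load 1200/3000]
  600 → van 1  [load 1800/3000]
  1800 → van 2 (new)  [load 1800/3000]
  1700 → van 3 (new)  [load 1700/3000]
  700 → van 1  [load 2500/3000]
  1700 → van 4 (new)  [load 1700/3000]
  500 → van 1  [load 3000/3000]
  700 → van 2  [load 2500/3000]
  2300 → van 5 (new)  [load 2300/3000]
  600 → van 5  [load 2900/3000]
  900 → van 3  [load 2600/3000]
5 vans opened.

5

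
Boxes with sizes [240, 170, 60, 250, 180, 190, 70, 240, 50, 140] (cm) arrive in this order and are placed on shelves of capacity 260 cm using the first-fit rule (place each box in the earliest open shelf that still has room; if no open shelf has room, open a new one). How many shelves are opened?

7

  240 → shelf 1 (new)  [load 240/260]
  170 → shelf 2 (new)  [load 170/260]
  60 → shelf 2  [load 230/260]
  250 → shelf 3 (new)  [load 250/260]
  180 → shelf 4 (new)  [load 180/260]
  190 → shelf 5 (new)  [load 190/260]
  70 → shelf 4  [load 250/260]
  240 → shelf 6 (new)  [load 240/260]
  50 → shelf 5  [load 240/260]
  140 → shelf 7 (new)  [load 140/260]
7 shelves opened.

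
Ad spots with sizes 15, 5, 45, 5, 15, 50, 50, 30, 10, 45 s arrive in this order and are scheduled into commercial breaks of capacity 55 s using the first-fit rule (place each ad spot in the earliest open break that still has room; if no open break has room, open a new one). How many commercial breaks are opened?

6

  15 → break 1 (new)  [load 15/55]
  5 → break 1  [load 20/55]
  45 → break 2 (new)  [load 45/55]
  5 → break 1  [load 25/55]
  15 → break 1  [load 40/55]
  50 → break 3 (new)  [load 50/55]
  50 → break 4 (new)  [load 50/55]
  30 → break 5 (new)  [load 30/55]
  10 → break 1  [load 50/55]
  45 → break 6 (new)  [load 45/55]
6 commercial breaks opened.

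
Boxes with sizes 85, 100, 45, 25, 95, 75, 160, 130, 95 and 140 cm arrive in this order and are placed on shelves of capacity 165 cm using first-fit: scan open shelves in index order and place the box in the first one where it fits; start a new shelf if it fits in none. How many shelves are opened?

  85 → shelf 1 (new)  [load 85/165]
  100 → shelf 2 (new)  [load 100/165]
  45 → shelf 1  [load 130/165]
  25 → shelf 1  [load 155/165]
  95 → shelf 3 (new)  [load 95/165]
  75 → shelf 4 (new)  [load 75/165]
  160 → shelf 5 (new)  [load 160/165]
  130 → shelf 6 (new)  [load 130/165]
  95 → shelf 7 (new)  [load 95/165]
  140 → shelf 8 (new)  [load 140/165]
8 shelves opened.

8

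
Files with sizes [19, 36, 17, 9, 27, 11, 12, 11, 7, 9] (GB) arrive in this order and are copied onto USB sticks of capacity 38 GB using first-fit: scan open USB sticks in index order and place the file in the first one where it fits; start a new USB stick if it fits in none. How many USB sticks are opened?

  19 → USB stick 1 (new)  [load 19/38]
  36 → USB stick 2 (new)  [load 36/38]
  17 → USB stick 1  [load 36/38]
  9 → USB stick 3 (new)  [load 9/38]
  27 → USB stick 3  [load 36/38]
  11 → USB stick 4 (new)  [load 11/38]
  12 → USB stick 4  [load 23/38]
  11 → USB stick 4  [load 34/38]
  7 → USB stick 5 (new)  [load 7/38]
  9 → USB stick 5  [load 16/38]
5 USB sticks opened.

5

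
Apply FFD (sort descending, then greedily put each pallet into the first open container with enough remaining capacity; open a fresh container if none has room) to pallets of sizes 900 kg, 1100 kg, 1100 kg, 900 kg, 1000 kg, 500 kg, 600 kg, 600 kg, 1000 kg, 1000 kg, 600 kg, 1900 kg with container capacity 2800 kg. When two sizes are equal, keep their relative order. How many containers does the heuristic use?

Sorted descending: 1900, 1100, 1100, 1000, 1000, 1000, 900, 900, 600, 600, 600, 500.
  1900 → container 1 (new)  [load 1900/2800]
  1100 → container 2 (new)  [load 1100/2800]
  1100 → container 2  [load 2200/2800]
  1000 → container 3 (new)  [load 1000/2800]
  1000 → container 3  [load 2000/2800]
  1000 → container 4 (new)  [load 1000/2800]
  900 → container 1  [load 2800/2800]
  900 → container 4  [load 1900/2800]
  600 → container 2  [load 2800/2800]
  600 → container 3  [load 2600/2800]
  600 → container 4  [load 2500/2800]
  500 → container 5 (new)  [load 500/2800]
5 containers opened.

5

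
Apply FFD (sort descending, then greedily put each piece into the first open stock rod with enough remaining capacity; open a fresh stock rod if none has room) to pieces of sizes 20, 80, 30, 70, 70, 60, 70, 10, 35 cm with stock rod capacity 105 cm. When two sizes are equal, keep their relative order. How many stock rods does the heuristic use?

Sorted descending: 80, 70, 70, 70, 60, 35, 30, 20, 10.
  80 → stock rod 1 (new)  [load 80/105]
  70 → stock rod 2 (new)  [load 70/105]
  70 → stock rod 3 (new)  [load 70/105]
  70 → stock rod 4 (new)  [load 70/105]
  60 → stock rod 5 (new)  [load 60/105]
  35 → stock rod 2  [load 105/105]
  30 → stock rod 3  [load 100/105]
  20 → stock rod 1  [load 100/105]
  10 → stock rod 4  [load 80/105]
5 stock rods opened.

5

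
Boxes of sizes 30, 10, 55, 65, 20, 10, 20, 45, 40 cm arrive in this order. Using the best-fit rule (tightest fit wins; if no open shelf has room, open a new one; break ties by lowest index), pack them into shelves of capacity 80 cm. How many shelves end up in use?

5

  30 → shelf 1 (new)  [load 30/80]
  10 → shelf 1  [load 40/80]
  55 → shelf 2 (new)  [load 55/80]
  65 → shelf 3 (new)  [load 65/80]
  20 → shelf 2  [load 75/80]
  10 → shelf 3  [load 75/80]
  20 → shelf 1  [load 60/80]
  45 → shelf 4 (new)  [load 45/80]
  40 → shelf 5 (new)  [load 40/80]
5 shelves opened.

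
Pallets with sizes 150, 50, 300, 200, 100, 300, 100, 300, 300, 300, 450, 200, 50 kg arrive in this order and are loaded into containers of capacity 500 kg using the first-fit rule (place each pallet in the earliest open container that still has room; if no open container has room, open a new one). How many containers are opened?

  150 → container 1 (new)  [load 150/500]
  50 → container 1  [load 200/500]
  300 → container 1  [load 500/500]
  200 → container 2 (new)  [load 200/500]
  100 → container 2  [load 300/500]
  300 → container 3 (new)  [load 300/500]
  100 → container 2  [load 400/500]
  300 → container 4 (new)  [load 300/500]
  300 → container 5 (new)  [load 300/500]
  300 → container 6 (new)  [load 300/500]
  450 → container 7 (new)  [load 450/500]
  200 → container 3  [load 500/500]
  50 → container 2  [load 450/500]
7 containers opened.

7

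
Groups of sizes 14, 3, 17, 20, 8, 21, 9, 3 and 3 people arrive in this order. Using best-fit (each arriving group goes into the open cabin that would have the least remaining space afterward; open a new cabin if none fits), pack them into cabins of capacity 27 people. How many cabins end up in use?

  14 → cabin 1 (new)  [load 14/27]
  3 → cabin 1  [load 17/27]
  17 → cabin 2 (new)  [load 17/27]
  20 → cabin 3 (new)  [load 20/27]
  8 → cabin 1  [load 25/27]
  21 → cabin 4 (new)  [load 21/27]
  9 → cabin 2  [load 26/27]
  3 → cabin 4  [load 24/27]
  3 → cabin 4  [load 27/27]
4 cabins opened.

4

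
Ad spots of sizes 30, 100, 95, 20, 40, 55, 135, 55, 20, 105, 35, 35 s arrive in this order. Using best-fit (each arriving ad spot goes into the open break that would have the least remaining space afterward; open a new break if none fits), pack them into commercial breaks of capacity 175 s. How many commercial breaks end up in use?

  30 → break 1 (new)  [load 30/175]
  100 → break 1  [load 130/175]
  95 → break 2 (new)  [load 95/175]
  20 → break 1  [load 150/175]
  40 → break 2  [load 135/175]
  55 → break 3 (new)  [load 55/175]
  135 → break 4 (new)  [load 135/175]
  55 → break 3  [load 110/175]
  20 → break 1  [load 170/175]
  105 → break 5 (new)  [load 105/175]
  35 → break 2  [load 170/175]
  35 → break 4  [load 170/175]
5 commercial breaks opened.

5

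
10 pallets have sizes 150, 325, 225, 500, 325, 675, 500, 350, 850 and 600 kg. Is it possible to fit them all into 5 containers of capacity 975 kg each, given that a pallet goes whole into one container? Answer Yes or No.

Yes

A valid assignment using 5 containers:
  container 1: 850 = 850
  container 2: 675 + 225 = 900
  container 3: 600 + 350 = 950
  container 4: 500 + 325 + 150 = 975
  container 5: 500 + 325 = 825
Every load is within 975 kg, so 5 containers suffice.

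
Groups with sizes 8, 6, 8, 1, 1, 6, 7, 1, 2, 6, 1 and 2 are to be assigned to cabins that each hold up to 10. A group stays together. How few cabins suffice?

6

Total = 8 + 8 + 7 + 6 + 6 + 6 + 2 + 2 + 1 + 1 + 1 + 1 = 49.
Lower bound: ⌈49/10⌉ = 5 cabins.
Also, 6 groups each exceed 5, and no two of those can share a cabin, so at least 6 cabins are needed.
A packing using 6 cabins:
  cabin 1: 8 + 2 = 10
  cabin 2: 8 + 2 = 10
  cabin 3: 7 + 1 + 1 + 1 = 10
  cabin 4: 6 + 1 = 7
  cabin 5: 6 = 6
  cabin 6: 6 = 6
This matches the lower bound, so 6 is optimal.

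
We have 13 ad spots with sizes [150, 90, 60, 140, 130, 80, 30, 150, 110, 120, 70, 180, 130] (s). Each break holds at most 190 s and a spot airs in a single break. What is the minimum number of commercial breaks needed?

Total = 180 + 150 + 150 + 140 + 130 + 130 + 120 + 110 + 90 + 80 + 70 + 60 + 30 = 1440 s.
Lower bound: ⌈1440/190⌉ = 8 commercial breaks.
A packing using 9 commercial breaks:
  break 1: 180 = 180
  break 2: 150 + 30 = 180
  break 3: 150 = 150
  break 4: 140 = 140
  break 5: 130 + 60 = 190
  break 6: 130 = 130
  break 7: 120 + 70 = 190
  break 8: 110 + 80 = 190
  break 9: 90 = 90
No arrangement into 8 commercial breaks stays within capacity, so 9 is optimal.

9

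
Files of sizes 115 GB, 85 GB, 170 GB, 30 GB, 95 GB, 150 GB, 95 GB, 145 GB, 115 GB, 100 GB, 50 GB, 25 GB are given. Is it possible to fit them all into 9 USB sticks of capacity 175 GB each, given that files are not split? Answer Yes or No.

A valid assignment using 9 USB sticks:
  USB stick 1: 170 = 170
  USB stick 2: 150 + 25 = 175
  USB stick 3: 145 + 30 = 175
  USB stick 4: 115 + 50 = 165
  USB stick 5: 115 = 115
  USB stick 6: 100 = 100
  USB stick 7: 95 = 95
  USB stick 8: 95 = 95
  USB stick 9: 85 = 85
Every load is within 175 GB, so 9 USB sticks suffice.

Yes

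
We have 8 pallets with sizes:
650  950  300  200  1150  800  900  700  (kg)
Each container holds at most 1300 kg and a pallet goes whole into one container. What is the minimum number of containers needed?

Total = 1150 + 950 + 900 + 800 + 700 + 650 + 300 + 200 = 5650 kg.
Lower bound: ⌈5650/1300⌉ = 5 containers.
A packing using 6 containers:
  container 1: 1150 = 1150
  container 2: 950 + 300 = 1250
  container 3: 900 + 200 = 1100
  container 4: 800 = 800
  container 5: 700 = 700
  container 6: 650 = 650
No arrangement into 5 containers stays within capacity, so 6 is optimal.

6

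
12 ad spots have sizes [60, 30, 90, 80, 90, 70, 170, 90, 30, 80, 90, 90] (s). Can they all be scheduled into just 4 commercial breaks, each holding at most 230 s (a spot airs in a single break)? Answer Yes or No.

Total = 970 s; ⌈970/230⌉ = 5.
At least 5 commercial breaks are required, but only 4 are allowed.

No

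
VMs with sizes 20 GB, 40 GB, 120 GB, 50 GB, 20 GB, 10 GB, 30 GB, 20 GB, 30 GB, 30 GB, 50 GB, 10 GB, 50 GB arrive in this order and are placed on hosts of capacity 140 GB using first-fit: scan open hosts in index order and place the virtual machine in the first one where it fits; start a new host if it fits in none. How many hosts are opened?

  20 → host 1 (new)  [load 20/140]
  40 → host 1  [load 60/140]
  120 → host 2 (new)  [load 120/140]
  50 → host 1  [load 110/140]
  20 → host 1  [load 130/140]
  10 → host 1  [load 140/140]
  30 → host 3 (new)  [load 30/140]
  20 → host 2  [load 140/140]
  30 → host 3  [load 60/140]
  30 → host 3  [load 90/140]
  50 → host 3  [load 140/140]
  10 → host 4 (new)  [load 10/140]
  50 → host 4  [load 60/140]
4 hosts opened.

4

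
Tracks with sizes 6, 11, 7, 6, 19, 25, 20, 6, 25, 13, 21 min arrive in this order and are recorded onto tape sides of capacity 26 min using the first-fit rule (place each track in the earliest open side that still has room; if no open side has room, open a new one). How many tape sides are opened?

7

  6 → side 1 (new)  [load 6/26]
  11 → side 1  [load 17/26]
  7 → side 1  [load 24/26]
  6 → side 2 (new)  [load 6/26]
  19 → side 2  [load 25/26]
  25 → side 3 (new)  [load 25/26]
  20 → side 4 (new)  [load 20/26]
  6 → side 4  [load 26/26]
  25 → side 5 (new)  [load 25/26]
  13 → side 6 (new)  [load 13/26]
  21 → side 7 (new)  [load 21/26]
7 tape sides opened.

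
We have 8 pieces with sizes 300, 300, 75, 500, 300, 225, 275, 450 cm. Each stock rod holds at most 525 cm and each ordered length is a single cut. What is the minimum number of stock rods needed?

Total = 500 + 450 + 300 + 300 + 300 + 275 + 225 + 75 = 2425 cm.
Lower bound: ⌈2425/525⌉ = 5 stock rods.
Also, 6 pieces each exceed 525/2 cm, and no two of those can share a stock rod, so at least 6 stock rods are needed.
A packing using 6 stock rods:
  stock rod 1: 500 = 500
  stock rod 2: 450 + 75 = 525
  stock rod 3: 300 + 225 = 525
  stock rod 4: 300 = 300
  stock rod 5: 300 = 300
  stock rod 6: 275 = 275
This matches the lower bound, so 6 is optimal.

6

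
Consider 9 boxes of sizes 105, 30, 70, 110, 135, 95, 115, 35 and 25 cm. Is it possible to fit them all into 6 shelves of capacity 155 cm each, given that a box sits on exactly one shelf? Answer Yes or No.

Yes

A valid assignment using 6 shelves:
  shelf 1: 135 = 135
  shelf 2: 115 + 35 = 150
  shelf 3: 110 + 30 = 140
  shelf 4: 105 + 25 = 130
  shelf 5: 95 = 95
  shelf 6: 70 = 70
Every load is within 155 cm, so 6 shelves suffice.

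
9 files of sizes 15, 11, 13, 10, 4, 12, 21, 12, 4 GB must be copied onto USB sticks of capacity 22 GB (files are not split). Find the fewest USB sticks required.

Total = 21 + 15 + 13 + 12 + 12 + 11 + 10 + 4 + 4 = 102 GB.
Lower bound: ⌈102/22⌉ = 5 USB sticks.
A packing using 6 USB sticks:
  USB stick 1: 21 = 21
  USB stick 2: 15 + 4 = 19
  USB stick 3: 13 + 4 = 17
  USB stick 4: 12 + 10 = 22
  USB stick 5: 12 = 12
  USB stick 6: 11 = 11
No arrangement into 5 USB sticks stays within capacity, so 6 is optimal.

6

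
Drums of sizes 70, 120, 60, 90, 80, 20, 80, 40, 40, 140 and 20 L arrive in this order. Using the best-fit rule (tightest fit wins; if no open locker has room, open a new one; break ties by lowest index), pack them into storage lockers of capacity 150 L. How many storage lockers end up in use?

  70 → locker 1 (new)  [load 70/150]
  120 → locker 2 (new)  [load 120/150]
  60 → locker 1  [load 130/150]
  90 → locker 3 (new)  [load 90/150]
  80 → locker 4 (new)  [load 80/150]
  20 → locker 1  [load 150/150]
  80 → locker 5 (new)  [load 80/150]
  40 → locker 3  [load 130/150]
  40 → locker 4  [load 120/150]
  140 → locker 6 (new)  [load 140/150]
  20 → locker 3  [load 150/150]
6 storage lockers opened.

6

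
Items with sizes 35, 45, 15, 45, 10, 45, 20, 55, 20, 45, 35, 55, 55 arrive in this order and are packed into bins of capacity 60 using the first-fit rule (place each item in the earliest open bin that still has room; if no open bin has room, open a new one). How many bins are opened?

  35 → bin 1 (new)  [load 35/60]
  45 → bin 2 (new)  [load 45/60]
  15 → bin 1  [load 50/60]
  45 → bin 3 (new)  [load 45/60]
  10 → bin 1  [load 60/60]
  45 → bin 4 (new)  [load 45/60]
  20 → bin 5 (new)  [load 20/60]
  55 → bin 6 (new)  [load 55/60]
  20 → bin 5  [load 40/60]
  45 → bin 7 (new)  [load 45/60]
  35 → bin 8 (new)  [load 35/60]
  55 → bin 9 (new)  [load 55/60]
  55 → bin 10 (new)  [load 55/60]
10 bins opened.

10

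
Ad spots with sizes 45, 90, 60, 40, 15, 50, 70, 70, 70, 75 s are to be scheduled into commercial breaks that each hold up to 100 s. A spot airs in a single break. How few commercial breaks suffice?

Total = 90 + 75 + 70 + 70 + 70 + 60 + 50 + 45 + 40 + 15 = 585 s.
Lower bound: ⌈585/100⌉ = 6 commercial breaks.
A packing using 7 commercial breaks:
  break 1: 90 = 90
  break 2: 75 + 15 = 90
  break 3: 70 = 70
  break 4: 70 = 70
  break 5: 70 = 70
  break 6: 60 + 40 = 100
  break 7: 50 + 45 = 95
No arrangement into 6 commercial breaks stays within capacity, so 7 is optimal.

7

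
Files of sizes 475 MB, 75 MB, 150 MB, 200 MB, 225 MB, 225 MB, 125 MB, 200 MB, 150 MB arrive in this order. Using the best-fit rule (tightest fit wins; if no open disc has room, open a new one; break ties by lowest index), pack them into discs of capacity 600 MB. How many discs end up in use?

4

  475 → disc 1 (new)  [load 475/600]
  75 → disc 1  [load 550/600]
  150 → disc 2 (new)  [load 150/600]
  200 → disc 2  [load 350/600]
  225 → disc 2  [load 575/600]
  225 → disc 3 (new)  [load 225/600]
  125 → disc 3  [load 350/600]
  200 → disc 3  [load 550/600]
  150 → disc 4 (new)  [load 150/600]
4 discs opened.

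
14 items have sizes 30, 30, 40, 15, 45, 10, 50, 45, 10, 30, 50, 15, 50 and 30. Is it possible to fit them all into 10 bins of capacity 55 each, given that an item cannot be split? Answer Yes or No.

A valid assignment using 10 bins:
  bin 1: 50 = 50
  bin 2: 50 = 50
  bin 3: 50 = 50
  bin 4: 45 + 10 = 55
  bin 5: 45 + 10 = 55
  bin 6: 40 + 15 = 55
  bin 7: 30 + 15 = 45
  bin 8: 30 = 30
  bin 9: 30 = 30
  bin 10: 30 = 30
Every load is within 55, so 10 bins suffice.

Yes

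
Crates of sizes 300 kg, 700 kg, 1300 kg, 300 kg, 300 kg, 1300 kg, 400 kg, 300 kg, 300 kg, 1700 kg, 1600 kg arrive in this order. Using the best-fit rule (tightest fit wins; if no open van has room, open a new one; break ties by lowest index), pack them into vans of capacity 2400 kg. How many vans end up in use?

4

  300 → van 1 (new)  [load 300/2400]
  700 → van 1  [load 1000/2400]
  1300 → van 1  [load 2300/2400]
  300 → van 2 (new)  [load 300/2400]
  300 → van 2  [load 600/2400]
  1300 → van 2  [load 1900/2400]
  400 → van 2  [load 2300/2400]
  300 → van 3 (new)  [load 300/2400]
  300 → van 3  [load 600/2400]
  1700 → van 3  [load 2300/2400]
  1600 → van 4 (new)  [load 1600/2400]
4 vans opened.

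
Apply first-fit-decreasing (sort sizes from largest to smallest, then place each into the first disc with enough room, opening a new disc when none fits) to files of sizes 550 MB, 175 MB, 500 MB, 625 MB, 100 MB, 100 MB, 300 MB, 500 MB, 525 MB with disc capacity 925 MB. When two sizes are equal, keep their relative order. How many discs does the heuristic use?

5

Sorted descending: 625, 550, 525, 500, 500, 300, 175, 100, 100.
  625 → disc 1 (new)  [load 625/925]
  550 → disc 2 (new)  [load 550/925]
  525 → disc 3 (new)  [load 525/925]
  500 → disc 4 (new)  [load 500/925]
  500 → disc 5 (new)  [load 500/925]
  300 → disc 1  [load 925/925]
  175 → disc 2  [load 725/925]
  100 → disc 2  [load 825/925]
  100 → disc 2  [load 925/925]
5 discs opened.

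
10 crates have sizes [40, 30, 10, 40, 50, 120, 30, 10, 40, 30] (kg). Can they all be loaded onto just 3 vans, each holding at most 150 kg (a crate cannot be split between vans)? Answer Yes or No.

A valid assignment using 3 vans:
  van 1: 120 + 30 = 150
  van 2: 50 + 40 + 40 + 10 + 10 = 150
  van 3: 40 + 30 + 30 = 100
Every load is within 150 kg, so 3 vans suffice.

Yes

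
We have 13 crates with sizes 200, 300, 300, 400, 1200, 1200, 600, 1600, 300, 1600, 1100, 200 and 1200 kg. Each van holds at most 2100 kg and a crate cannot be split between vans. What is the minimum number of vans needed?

6

Total = 1600 + 1600 + 1200 + 1200 + 1200 + 1100 + 600 + 400 + 300 + 300 + 300 + 200 + 200 = 10200 kg.
Lower bound: ⌈10200/2100⌉ = 5 vans.
Also, 6 crates each exceed 1050 kg, and no two of those can share a van, so at least 6 vans are needed.
A packing using 6 vans:
  van 1: 1600 + 400 = 2000
  van 2: 1600 + 300 + 200 = 2100
  van 3: 1200 + 600 + 300 = 2100
  van 4: 1200 + 300 + 200 = 1700
  van 5: 1200 = 1200
  van 6: 1100 = 1100
This matches the lower bound, so 6 is optimal.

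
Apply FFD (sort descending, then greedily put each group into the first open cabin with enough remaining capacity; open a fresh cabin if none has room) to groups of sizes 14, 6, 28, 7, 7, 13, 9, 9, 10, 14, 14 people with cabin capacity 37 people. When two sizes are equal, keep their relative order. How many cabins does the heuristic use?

4

Sorted descending: 28, 14, 14, 14, 13, 10, 9, 9, 7, 7, 6.
  28 → cabin 1 (new)  [load 28/37]
  14 → cabin 2 (new)  [load 14/37]
  14 → cabin 2  [load 28/37]
  14 → cabin 3 (new)  [load 14/37]
  13 → cabin 3  [load 27/37]
  10 → cabin 3  [load 37/37]
  9 → cabin 1  [load 37/37]
  9 → cabin 2  [load 37/37]
  7 → cabin 4 (new)  [load 7/37]
  7 → cabin 4  [load 14/37]
  6 → cabin 4  [load 20/37]
4 cabins opened.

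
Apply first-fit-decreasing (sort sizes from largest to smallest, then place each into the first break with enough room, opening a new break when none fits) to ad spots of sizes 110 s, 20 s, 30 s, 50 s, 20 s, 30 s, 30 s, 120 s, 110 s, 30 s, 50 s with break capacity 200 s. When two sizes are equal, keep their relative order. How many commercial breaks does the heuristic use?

4

Sorted descending: 120, 110, 110, 50, 50, 30, 30, 30, 30, 20, 20.
  120 → break 1 (new)  [load 120/200]
  110 → break 2 (new)  [load 110/200]
  110 → break 3 (new)  [load 110/200]
  50 → break 1  [load 170/200]
  50 → break 2  [load 160/200]
  30 → break 1  [load 200/200]
  30 → break 2  [load 190/200]
  30 → break 3  [load 140/200]
  30 → break 3  [load 170/200]
  20 → break 3  [load 190/200]
  20 → break 4 (new)  [load 20/200]
4 commercial breaks opened.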